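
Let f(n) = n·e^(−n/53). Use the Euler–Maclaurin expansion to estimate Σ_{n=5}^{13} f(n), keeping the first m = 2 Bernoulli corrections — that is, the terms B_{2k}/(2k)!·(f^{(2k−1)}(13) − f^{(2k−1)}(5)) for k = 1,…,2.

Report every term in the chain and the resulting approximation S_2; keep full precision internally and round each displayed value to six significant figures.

S_2 ≈ 67.4749

The integral term ∫_5^13 x·e^(−x/53) dx = 60.1333.
Endpoint term: (f(5) + f(13))/2 = (4.54987 + 10.1723)/2 = 7.36107.
So far: 67.4944.
k=1: B_{2}/(2)! × [f^{(1)}(13) − f^{(1)}(5)] = 1/12 × (0.590553 − 0.824127) = -0.0194645.
Running total after k=1: 67.4749.
k=2: B_{4}/(4)! × [f^{(3)}(13) − f^{(3)}(5)] = −1/720 × (0.000767362 − 0.000941287) = 2.41562e-07.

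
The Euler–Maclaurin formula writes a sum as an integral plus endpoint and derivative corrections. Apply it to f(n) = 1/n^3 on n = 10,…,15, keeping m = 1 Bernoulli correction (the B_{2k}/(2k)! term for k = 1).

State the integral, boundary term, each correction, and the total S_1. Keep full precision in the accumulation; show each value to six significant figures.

∫_10^15 1/x^3 dx evaluates to 0.00277778.
½[f(10) + f(15)] = ½[0.00100000 + 0.000296296] = 0.000648148.
Integral + boundary = 0.00342593.
Correction k=1: B_{2}/2! · (f^{(1)}(15) − f^{(1)}(10)) = 1/12 · (-5.92593e-05 − (-0.000300000)) = 2.00617e-05.

S_1 ≈ 0.00344599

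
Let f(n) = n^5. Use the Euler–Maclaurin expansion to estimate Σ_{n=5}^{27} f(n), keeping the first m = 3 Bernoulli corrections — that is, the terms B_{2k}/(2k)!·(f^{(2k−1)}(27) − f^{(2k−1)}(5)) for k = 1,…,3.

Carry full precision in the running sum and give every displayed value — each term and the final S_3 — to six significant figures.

∫_5^27 x^5 dx evaluates to 6.45675e+07.
Boundary: ½(f(5) + f(27)) = ½(3125.00 + 1.43489e+07) = 7.17602e+06.
Running total after boundary: 7.17435e+07.
Correction k=1: B_{2}/2! · (f^{(1)}(27) − f^{(1)}(5)) = 1/12 · (2.65720e+06 − 3125.00) = 221173.
Partial sum through k=1: 7.19647e+07.
Correction k=2: B_{4}/4! · (f^{(3)}(27) − f^{(3)}(5)) = −1/720 · (43740.0 − 1500.00) = -58.6667.
Partial sum through k=2: 7.19646e+07.
Correction k=3: B_{6}/6! · (f^{(5)}(27) − f^{(5)}(5)) = 1/30240 · (120.000 − 120.000) = 0.00000.

S_3 ≈ 7.19646e+07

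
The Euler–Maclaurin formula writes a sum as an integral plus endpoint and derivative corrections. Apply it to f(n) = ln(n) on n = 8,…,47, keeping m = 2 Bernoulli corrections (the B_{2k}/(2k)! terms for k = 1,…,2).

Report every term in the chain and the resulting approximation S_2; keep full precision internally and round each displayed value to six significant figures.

S_2 ≈ 128.278

∫_8^47 ln(x) dx evaluates to 125.321.
Boundary: ½(f(8) + f(47)) = ½(2.07944 + 3.85015) = 2.96479.
Integral + boundary = 128.286.
k=1: B_{2}/(2)! × [f^{(1)}(47) − f^{(1)}(8)] = 1/12 × (0.0212766 − 0.125000) = -0.00864362.
After k=1: 128.278.
k=2: B_{4}/(4)! × [f^{(3)}(47) − f^{(3)}(8)] = −1/720 × (1.92636e-05 − 0.00390625) = 5.39859e-06.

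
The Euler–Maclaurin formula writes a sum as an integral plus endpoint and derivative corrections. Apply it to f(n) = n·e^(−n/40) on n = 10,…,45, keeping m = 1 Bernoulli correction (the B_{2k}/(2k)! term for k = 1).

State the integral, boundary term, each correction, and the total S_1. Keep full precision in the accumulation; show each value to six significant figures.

S_1 ≈ 464.930

∫_10^45 x·e^(−x/40) dx evaluates to 453.783.
Boundary: ½(f(10) + f(45)) = ½(7.78801 + 14.6094) = 11.1987.
Running total after boundary: 464.982.
k=1: B_{2}/(2)! × [f^{(1)}(45) − f^{(1)}(10)] = 1/12 × (-0.0405816 − 0.584101) = -0.0520568.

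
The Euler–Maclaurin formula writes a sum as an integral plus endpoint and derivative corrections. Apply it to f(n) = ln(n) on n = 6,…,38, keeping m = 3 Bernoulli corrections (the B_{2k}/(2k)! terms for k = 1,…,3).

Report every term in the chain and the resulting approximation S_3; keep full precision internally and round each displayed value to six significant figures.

∫_6^38 ln(x) dx evaluates to 95.4777.
Boundary: ½(f(6) + f(38)) = ½(1.79176 + 3.63759) = 2.71467.
Running total after boundary: 98.1924.
k=1: B_{2}/(2)! × [f^{(1)}(38) − f^{(1)}(6)] = 1/12 × (0.0263158 − 0.166667) = -0.0116959.
Partial sum through k=1: 98.1807.
k=2: B_{4}/(4)! × [f^{(3)}(38) − f^{(3)}(6)] = −1/720 × (3.64485e-05 − 0.00925926) = 1.28095e-05.
Partial sum through k=2: 98.1807.
k=3: B_{6}/(6)! × [f^{(5)}(38) − f^{(5)}(6)] = 1/30240 × (3.02896e-07 − 0.00308642) = -1.02054e-07.

S_3 ≈ 98.1807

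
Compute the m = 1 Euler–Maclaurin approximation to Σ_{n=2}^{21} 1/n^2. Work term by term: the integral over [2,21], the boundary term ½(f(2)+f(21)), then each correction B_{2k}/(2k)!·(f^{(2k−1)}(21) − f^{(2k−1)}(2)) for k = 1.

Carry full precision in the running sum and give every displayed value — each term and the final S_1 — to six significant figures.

∫_2^21 1/x^2 dx evaluates to 0.452381.
½[f(2) + f(21)] = ½[0.250000 + 0.00226757] = 0.126134.
So far: 0.578515.
Correction k=1: B_{2}/2! · (f^{(1)}(21) − f^{(1)}(2)) = 1/12 · (-0.000215959 − (-0.250000)) = 0.0208153.

S_1 ≈ 0.599330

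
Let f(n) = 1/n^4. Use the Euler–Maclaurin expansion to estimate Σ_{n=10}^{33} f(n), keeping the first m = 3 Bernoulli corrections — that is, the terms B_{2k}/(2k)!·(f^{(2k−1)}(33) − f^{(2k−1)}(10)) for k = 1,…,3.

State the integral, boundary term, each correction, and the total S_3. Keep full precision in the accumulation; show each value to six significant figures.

The integral term ∫_10^33 1/x^4 dx = 0.000324058.
½[f(10) + f(33)] = ½[0.000100000 + 8.43226e-07] = 5.04216e-05.
Integral + boundary = 0.000374479.
k=1: B_{2}/(2)! × [f^{(1)}(33) − f^{(1)}(10)] = 1/12 × (-1.02209e-07 − (-4.00000e-05)) = 3.32482e-06.
Running total after k=1: 0.000377804.
k=2: B_{4}/(4)! × [f^{(3)}(33) − f^{(3)}(10)] = −1/720 × (-2.81568e-09 − (-1.20000e-05)) = -1.66628e-08.
Running total after k=2: 0.000377788.
k=3: B_{6}/(6)! × [f^{(5)}(33) − f^{(5)}(10)] = 1/30240 × (-1.44792e-10 − (-6.72000e-06)) = 2.22217e-10.

S_3 ≈ 0.000377788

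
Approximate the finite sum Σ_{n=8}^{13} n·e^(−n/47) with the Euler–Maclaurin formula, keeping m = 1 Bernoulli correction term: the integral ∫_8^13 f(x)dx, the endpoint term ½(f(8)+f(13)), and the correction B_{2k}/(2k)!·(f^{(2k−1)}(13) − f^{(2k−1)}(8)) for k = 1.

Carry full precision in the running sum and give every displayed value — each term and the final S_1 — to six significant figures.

The integral term ∫_8^13 x·e^(−x/47) dx = 41.8315.
½[f(8) + f(13)] = ½[6.74788 + 9.85869] = 8.30329.
Integral + boundary = 50.1348.
Correction k=1: B_{2}/2! · (f^{(1)}(13) − f^{(1)}(8)) = 1/12 · (0.548602 − 0.699913) = -0.0126093.

S_1 ≈ 50.1222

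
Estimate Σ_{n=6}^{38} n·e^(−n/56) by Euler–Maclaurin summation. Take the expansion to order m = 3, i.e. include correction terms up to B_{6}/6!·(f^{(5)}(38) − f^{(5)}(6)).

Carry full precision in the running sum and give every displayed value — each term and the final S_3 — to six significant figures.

The integral term ∫_6^38 x·e^(−x/56) dx = 448.591.
Boundary: ½(f(6) + f(38)) = ½(5.39038 + 19.2790) = 12.3347.
Integral + boundary = 460.926.
Order-1 term: 1/12 · (0.163074 − 0.802140) = -0.0532555.
Partial sum through k=1: 460.873.
Order-2 term: −1/720 · (0.000375560 − 0.000828742) = 6.29419e-07.
Partial sum through k=2: 460.873.
Order-3 term: 1/30240 · (2.22934e-07 − 4.46971e-07) = -7.40863e-12.

S_3 ≈ 460.873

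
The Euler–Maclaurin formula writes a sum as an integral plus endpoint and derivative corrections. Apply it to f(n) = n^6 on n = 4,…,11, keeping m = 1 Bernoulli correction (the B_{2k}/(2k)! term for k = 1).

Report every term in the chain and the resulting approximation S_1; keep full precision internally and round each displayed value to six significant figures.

Integral: ∫_4^11 x^6 dx = 2.78154e+06.
Endpoint term: (f(4) + f(11))/2 = (4096.00 + 1.77156e+06)/2 = 887828.
So far: 3.66937e+06.
Correction k=1: B_{2}/2! · (f^{(1)}(11) − f^{(1)}(4)) = 1/12 · (966306 − 6144.00) = 80013.5.

S_1 ≈ 3.74938e+06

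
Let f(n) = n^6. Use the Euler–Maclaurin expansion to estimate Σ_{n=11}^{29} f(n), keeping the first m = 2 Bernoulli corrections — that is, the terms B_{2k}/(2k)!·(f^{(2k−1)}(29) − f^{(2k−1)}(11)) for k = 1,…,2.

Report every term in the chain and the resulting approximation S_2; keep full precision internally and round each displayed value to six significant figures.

S_2 ≈ 2.76995e+09

The integral term ∫_11^29 x^6 dx = 2.46148e+09.
½[f(11) + f(29)] = ½[1.77156e+06 + 5.94823e+08] = 2.98297e+08.
Running total after boundary: 2.75978e+09.
Correction k=1: B_{2}/2! · (f^{(1)}(29) − f^{(1)}(11)) = 1/12 · (1.23067e+08 − 966306) = 1.01750e+07.
Partial sum through k=1: 2.76996e+09.
Correction k=2: B_{4}/4! · (f^{(3)}(29) − f^{(3)}(11)) = −1/720 · (2.92668e+06 − 159720) = -3843.00.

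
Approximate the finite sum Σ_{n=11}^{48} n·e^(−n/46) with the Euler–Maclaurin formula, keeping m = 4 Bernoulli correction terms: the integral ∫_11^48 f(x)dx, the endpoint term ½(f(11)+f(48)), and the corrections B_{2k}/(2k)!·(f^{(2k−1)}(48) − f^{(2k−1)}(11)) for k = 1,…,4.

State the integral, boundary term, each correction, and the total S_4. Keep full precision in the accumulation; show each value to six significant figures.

The integral term ∫_11^48 x·e^(−x/46) dx = 541.301.
Endpoint term: (f(11) + f(48))/2 = (8.66043 + 16.9069)/2 = 12.7837.
So far: 554.085.
Correction k=1: B_{2}/2! · (f^{(1)}(48) − f^{(1)}(11)) = 1/12 · (-0.0153142 − 0.599042) = -0.0511963.
After k=1: 554.034.
Correction k=2: B_{4}/4! · (f^{(3)}(48) − f^{(3)}(11)) = −1/720 · (0.000325681 − 0.00102725) = 9.74405e-07.
After k=2: 554.034.
Correction k=3: B_{6}/6! · (f^{(5)}(48) − f^{(5)}(11)) = 1/30240 · (3.11247e-07 − 8.37147e-07) = -1.73909e-11.
After k=3: 554.034.
Correction k=4: B_{8}/8! · (f^{(7)}(48) − f^{(7)}(11)) = −1/1209600 · (2.21447e-10 − 5.61827e-10) = 2.81399e-16.

S_4 ≈ 554.034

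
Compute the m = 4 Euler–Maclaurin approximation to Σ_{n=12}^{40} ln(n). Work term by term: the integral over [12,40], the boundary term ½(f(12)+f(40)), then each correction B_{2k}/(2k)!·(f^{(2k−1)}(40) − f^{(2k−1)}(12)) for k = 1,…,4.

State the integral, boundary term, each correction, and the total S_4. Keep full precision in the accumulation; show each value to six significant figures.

S_4 ≈ 92.8183

Integral: ∫_12^40 ln(x) dx = 89.7363.
½[f(12) + f(40)] = ½[2.48491 + 3.68888] = 3.08689.
Running total after boundary: 92.8232.
k=1: B_{2}/(2)! × [f^{(1)}(40) − f^{(1)}(12)] = 1/12 × (0.0250000 − 0.0833333) = -0.00486111.
After k=1: 92.8183.
k=2: B_{4}/(4)! × [f^{(3)}(40) − f^{(3)}(12)] = −1/720 × (3.12500e-05 − 0.00115741) = 1.56411e-06.
After k=2: 92.8183.
k=3: B_{6}/(6)! × [f^{(5)}(40) − f^{(5)}(12)] = 1/30240 × (2.34375e-07 − 9.64506e-05) = -3.18175e-09.
After k=3: 92.8183.
k=4: B_{8}/(8)! × [f^{(7)}(40) − f^{(7)}(12)] = −1/1209600 × (4.39453e-09 − 2.00939e-05) = 1.66084e-11.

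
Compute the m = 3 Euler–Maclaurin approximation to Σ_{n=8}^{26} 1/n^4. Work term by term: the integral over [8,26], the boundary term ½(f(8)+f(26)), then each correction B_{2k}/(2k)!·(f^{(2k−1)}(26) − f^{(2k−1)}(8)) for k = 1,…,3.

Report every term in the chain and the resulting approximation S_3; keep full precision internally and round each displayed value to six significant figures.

The integral term ∫_8^26 1/x^4 dx = 0.000632076.
Boundary: ½(f(8) + f(26)) = ½(0.000244141 + 2.18830e-06) = 0.000123164.
So far: 0.000755241.
Correction k=1: B_{2}/2! · (f^{(1)}(26) − f^{(1)}(8)) = 1/12 · (-3.36661e-07 − (-0.000122070)) = 1.01445e-05.
Running total after k=1: 0.000765385.
Correction k=2: B_{4}/4! · (f^{(3)}(26) − f^{(3)}(8)) = −1/720 · (-1.49406e-08 − (-5.72205e-05)) = -7.94521e-08.
Running total after k=2: 0.000765306.
Correction k=3: B_{6}/6! · (f^{(5)}(26) − f^{(5)}(8)) = 1/30240 · (-1.23768e-09 − (-5.00679e-05)) = 1.65564e-09.

S_3 ≈ 0.000765308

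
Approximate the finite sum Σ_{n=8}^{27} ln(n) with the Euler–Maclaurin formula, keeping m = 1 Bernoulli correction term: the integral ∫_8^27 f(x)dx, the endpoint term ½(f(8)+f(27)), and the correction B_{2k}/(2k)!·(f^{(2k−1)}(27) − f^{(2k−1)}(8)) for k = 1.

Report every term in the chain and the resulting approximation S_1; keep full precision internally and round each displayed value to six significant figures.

Integral: ∫_8^27 ln(x) dx = 53.3521.
Boundary: ½(f(8) + f(27)) = ½(2.07944 + 3.29584) = 2.68764.
Running total after boundary: 56.0397.
Correction k=1: B_{2}/2! · (f^{(1)}(27) − f^{(1)}(8)) = 1/12 · (0.0370370 − 0.125000) = -0.00733025.

S_1 ≈ 56.0324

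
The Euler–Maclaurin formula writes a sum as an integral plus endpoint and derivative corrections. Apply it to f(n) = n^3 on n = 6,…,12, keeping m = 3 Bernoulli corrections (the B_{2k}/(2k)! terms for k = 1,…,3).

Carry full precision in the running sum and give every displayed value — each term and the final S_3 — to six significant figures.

S_3 ≈ 5859.00

∫_6^12 x^3 dx evaluates to 4860.00.
½[f(6) + f(12)] = ½[216.000 + 1728.00] = 972.000.
So far: 5832.00.
Order-1 term: 1/12 · (432.000 − 108.000) = 27.0000.
Partial sum through k=1: 5859.00.
Order-2 term: −1/720 · (6.00000 − 6.00000) = 0.00000.
Partial sum through k=2: 5859.00.
Order-3 term: 1/30240 · (0.00000 − 0.00000) = 0.00000.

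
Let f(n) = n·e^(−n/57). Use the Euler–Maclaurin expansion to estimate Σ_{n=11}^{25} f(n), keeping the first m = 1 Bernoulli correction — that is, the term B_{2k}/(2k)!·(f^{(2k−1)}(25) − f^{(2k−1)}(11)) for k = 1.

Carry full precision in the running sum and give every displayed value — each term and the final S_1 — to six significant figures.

S_1 ≈ 193.865

∫_11^25 x·e^(−x/57) dx evaluates to 181.294.
Boundary: ½(f(11) + f(25)) = ½(9.06946 + 16.1235) = 12.5965.
Running total after boundary: 193.891.
k=1: B_{2}/(2)! × [f^{(1)}(25) − f^{(1)}(11)] = 1/12 × (0.362072 − 0.665383) = -0.0252759.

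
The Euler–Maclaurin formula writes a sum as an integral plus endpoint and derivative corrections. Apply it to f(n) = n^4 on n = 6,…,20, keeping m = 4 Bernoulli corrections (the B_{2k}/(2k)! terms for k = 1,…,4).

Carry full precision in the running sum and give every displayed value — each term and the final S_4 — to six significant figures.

∫_6^20 x^4 dx evaluates to 638445.
½[f(6) + f(20)] = ½[1296.00 + 160000] = 80648.0.
Integral + boundary = 719093.
Order-1 term: 1/12 · (32000.0 − 864.000) = 2594.67.
Partial sum through k=1: 721687.
Order-2 term: −1/720 · (480.000 − 144.000) = -0.466667.
Partial sum through k=2: 721687.
Order-3 term: 1/30240 · (0.00000 − 0.00000) = 0.00000.
Partial sum through k=3: 721687.
Order-4 term: −1/1209600 · (0.00000 − 0.00000) = 0.00000.

S_4 ≈ 721687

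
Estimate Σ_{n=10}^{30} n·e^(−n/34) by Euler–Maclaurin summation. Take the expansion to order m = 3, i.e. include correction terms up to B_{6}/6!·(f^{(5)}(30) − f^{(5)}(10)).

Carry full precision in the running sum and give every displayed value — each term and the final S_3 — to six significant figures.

S_3 ≈ 224.249

∫_10^30 x·e^(−x/34) dx evaluates to 214.356.
½[f(10) + f(30)] = ½[7.45189 + 12.4142] = 9.93307.
Integral + boundary = 224.289.
Order-1 term: 1/12 · (0.0486833 − 0.526016) = -0.0397777.
Running total after k=1: 224.249.
Order-2 term: −1/720 · (0.000758045 − 0.00174428) = 1.36978e-06.
Running total after k=2: 224.249.
Order-3 term: 1/30240 · (1.27507e-06 − 2.62417e-06) = -4.46132e-11.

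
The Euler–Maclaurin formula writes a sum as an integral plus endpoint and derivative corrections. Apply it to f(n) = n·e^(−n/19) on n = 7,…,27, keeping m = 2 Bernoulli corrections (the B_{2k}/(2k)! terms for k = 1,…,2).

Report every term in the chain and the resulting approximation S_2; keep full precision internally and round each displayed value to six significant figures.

Integral: ∫_7^27 x·e^(−x/19) dx = 130.726.
½[f(7) + f(27)] = ½[4.84278 + 6.51941] = 5.68110.
So far: 136.407.
k=1: B_{2}/(2)! × [f^{(1)}(27) − f^{(1)}(7)] = 1/12 × (-0.101667 − 0.436943) = -0.0448842.
Partial sum through k=1: 136.362.
k=2: B_{4}/(4)! × [f^{(3)}(27) − f^{(3)}(7)] = −1/720 × (0.00105610 − 0.00504320) = 5.53764e-06.

S_2 ≈ 136.362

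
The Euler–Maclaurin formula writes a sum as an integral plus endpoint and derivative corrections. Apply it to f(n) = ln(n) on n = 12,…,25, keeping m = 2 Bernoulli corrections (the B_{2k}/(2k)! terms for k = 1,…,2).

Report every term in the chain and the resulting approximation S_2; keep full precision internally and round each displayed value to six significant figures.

Integral: ∫_12^25 ln(x) dx = 37.6530.
½[f(12) + f(25)] = ½[2.48491 + 3.21888] = 2.85189.
So far: 40.5049.
k=1: B_{2}/(2)! × [f^{(1)}(25) − f^{(1)}(12)] = 1/12 × (0.0400000 − 0.0833333) = -0.00361111.
Running total after k=1: 40.5013.
k=2: B_{4}/(4)! × [f^{(3)}(25) − f^{(3)}(12)] = −1/720 × (0.000128000 − 0.00115741) = 1.42973e-06.

S_2 ≈ 40.5013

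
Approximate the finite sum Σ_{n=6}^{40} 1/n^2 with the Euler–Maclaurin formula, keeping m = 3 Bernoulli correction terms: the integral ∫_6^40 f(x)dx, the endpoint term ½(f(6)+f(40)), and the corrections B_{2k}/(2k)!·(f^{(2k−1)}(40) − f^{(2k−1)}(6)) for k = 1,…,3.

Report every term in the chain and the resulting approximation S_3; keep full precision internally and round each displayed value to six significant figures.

The integral term ∫_6^40 1/x^2 dx = 0.141667.
½[f(6) + f(40)] = ½[0.0277778 + 0.000625000] = 0.0142014.
So far: 0.155868.
k=1: B_{2}/(2)! × [f^{(1)}(40) − f^{(1)}(6)] = 1/12 × (-3.12500e-05 − (-0.00925926)) = 0.000769001.
After k=1: 0.156637.
k=2: B_{4}/(4)! × [f^{(3)}(40) − f^{(3)}(6)] = −1/720 × (-2.34375e-07 − (-0.00308642)) = -4.28637e-06.
After k=2: 0.156633.
k=3: B_{6}/(6)! × [f^{(5)}(40) − f^{(5)}(6)] = 1/30240 × (-4.39453e-09 − (-0.00257202)) = 8.50533e-08.

S_3 ≈ 0.156633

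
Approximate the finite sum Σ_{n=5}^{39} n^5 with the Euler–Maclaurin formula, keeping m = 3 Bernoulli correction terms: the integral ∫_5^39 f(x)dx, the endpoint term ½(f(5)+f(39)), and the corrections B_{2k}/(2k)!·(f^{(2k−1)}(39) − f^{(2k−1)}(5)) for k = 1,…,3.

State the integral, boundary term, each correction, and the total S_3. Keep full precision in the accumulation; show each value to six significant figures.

Integral: ∫_5^39 x^5 dx = 5.86455e+08.
Boundary: ½(f(5) + f(39)) = ½(3125.00 + 9.02242e+07) = 4.51137e+07.
So far: 6.31568e+08.
Order-1 term: 1/12 · (1.15672e+07 − 3125.00) = 963673.
After k=1: 6.32532e+08.
Order-2 term: −1/720 · (91260.0 − 1500.00) = -124.667.
After k=2: 6.32532e+08.
Order-3 term: 1/30240 · (120.000 − 120.000) = 0.00000.

S_3 ≈ 6.32532e+08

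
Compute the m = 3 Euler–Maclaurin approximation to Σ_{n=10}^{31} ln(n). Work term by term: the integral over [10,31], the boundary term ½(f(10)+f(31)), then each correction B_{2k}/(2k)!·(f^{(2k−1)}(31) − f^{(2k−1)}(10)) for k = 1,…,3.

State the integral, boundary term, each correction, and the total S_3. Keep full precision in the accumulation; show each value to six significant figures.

Integral: ∫_10^31 ln(x) dx = 62.4278.
½[f(10) + f(31)] = ½[2.30259 + 3.43399] = 2.86829.
Integral + boundary = 65.2960.
Correction k=1: B_{2}/2! · (f^{(1)}(31) − f^{(1)}(10)) = 1/12 · (0.0322581 − 0.100000) = -0.00564516.
Partial sum through k=1: 65.2904.
Correction k=2: B_{4}/4! · (f^{(3)}(31) − f^{(3)}(10)) = −1/720 · (6.71344e-05 − 0.00200000) = 2.68454e-06.
Partial sum through k=2: 65.2904.
Correction k=3: B_{6}/6! · (f^{(5)}(31) − f^{(5)}(10)) = 1/30240 · (8.38306e-07 − 0.000240000) = -7.90879e-09.

S_3 ≈ 65.2904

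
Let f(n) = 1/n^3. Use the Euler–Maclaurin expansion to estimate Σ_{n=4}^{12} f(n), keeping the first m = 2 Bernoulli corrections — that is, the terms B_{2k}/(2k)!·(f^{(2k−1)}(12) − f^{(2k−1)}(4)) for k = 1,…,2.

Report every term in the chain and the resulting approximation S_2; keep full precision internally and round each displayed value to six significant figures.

Integral: ∫_4^12 1/x^3 dx = 0.0277778.
Endpoint term: (f(4) + f(12))/2 = (0.0156250 + 0.000578704)/2 = 0.00810185.
Running total after boundary: 0.0358796.
k=1: B_{2}/(2)! × [f^{(1)}(12) − f^{(1)}(4)] = 1/12 × (-0.000144676 − (-0.0117188)) = 0.000964506.
Running total after k=1: 0.0368441.
k=2: B_{4}/(4)! × [f^{(3)}(12) − f^{(3)}(4)] = −1/720 × (-2.00939e-05 − (-0.0146484)) = -2.03171e-05.

S_2 ≈ 0.0368238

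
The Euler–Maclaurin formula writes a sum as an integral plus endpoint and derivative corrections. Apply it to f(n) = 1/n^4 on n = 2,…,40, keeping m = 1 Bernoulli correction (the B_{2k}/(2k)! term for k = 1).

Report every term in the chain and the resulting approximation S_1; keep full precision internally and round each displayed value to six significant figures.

S_1 ≈ 0.0833283

Integral: ∫_2^40 1/x^4 dx = 0.0416615.
½[f(2) + f(40)] = ½[0.0625000 + 3.90625e-07] = 0.0312502.
Integral + boundary = 0.0729117.
k=1: B_{2}/(2)! × [f^{(1)}(40) − f^{(1)}(2)] = 1/12 × (-3.90625e-08 − (-0.125000)) = 0.0104167.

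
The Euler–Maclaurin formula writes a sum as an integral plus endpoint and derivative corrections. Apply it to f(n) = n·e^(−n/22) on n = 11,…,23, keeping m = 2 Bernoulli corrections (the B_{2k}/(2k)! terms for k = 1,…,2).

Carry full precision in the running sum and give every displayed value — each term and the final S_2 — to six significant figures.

∫_11^23 x·e^(−x/22) dx evaluates to 92.3246.
½[f(11) + f(23)] = ½[6.67184 + 8.08524] = 7.37854.
Integral + boundary = 99.7031.
Correction k=1: B_{2}/2! · (f^{(1)}(23) − f^{(1)}(11)) = 1/12 · (-0.0159787 − 0.303265) = -0.0266037.
Running total after k=1: 99.6765.
Correction k=2: B_{4}/4! · (f^{(3)}(23) − f^{(3)}(11)) = −1/720 · (0.00141960 − 0.00313291) = 2.37960e-06.

S_2 ≈ 99.6765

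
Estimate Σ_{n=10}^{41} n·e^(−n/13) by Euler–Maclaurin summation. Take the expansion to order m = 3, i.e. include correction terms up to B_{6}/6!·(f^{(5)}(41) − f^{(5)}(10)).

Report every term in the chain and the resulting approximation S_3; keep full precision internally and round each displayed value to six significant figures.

Integral: ∫_10^41 x·e^(−x/13) dx = 108.581.
Endpoint term: (f(10) + f(41))/2 = (4.63369 + 1.75019)/2 = 3.19194.
Running total after boundary: 111.773.
k=1: B_{2}/(2)! × [f^{(1)}(41) − f^{(1)}(10)] = 1/12 × (-0.0919426 − 0.106931) = -0.0165728.
Running total after k=1: 111.756.
k=2: B_{4}/(4)! × [f^{(3)}(41) − f^{(3)}(10)] = −1/720 × (-3.88599e-05 − 0.00611639) = 8.54896e-06.
Running total after k=2: 111.756.
k=3: B_{6}/(6)! × [f^{(5)}(41) − f^{(5)}(10)] = 1/30240 × (2.75928e-06 − 6.86394e-05) = -2.17857e-09.

S_3 ≈ 111.756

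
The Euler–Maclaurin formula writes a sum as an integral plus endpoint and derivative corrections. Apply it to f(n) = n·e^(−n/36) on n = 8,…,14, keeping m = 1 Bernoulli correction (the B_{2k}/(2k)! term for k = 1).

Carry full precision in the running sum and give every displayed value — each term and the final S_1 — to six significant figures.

S_1 ≈ 56.2410

Integral: ∫_8^14 x·e^(−x/36) dx = 48.3108.
½[f(8) + f(14)] = ½[6.40590 + 9.48933] = 7.94762.
Running total after boundary: 56.2584.
Order-1 term: 1/12 · (0.414217 − 0.622796) = -0.0173816.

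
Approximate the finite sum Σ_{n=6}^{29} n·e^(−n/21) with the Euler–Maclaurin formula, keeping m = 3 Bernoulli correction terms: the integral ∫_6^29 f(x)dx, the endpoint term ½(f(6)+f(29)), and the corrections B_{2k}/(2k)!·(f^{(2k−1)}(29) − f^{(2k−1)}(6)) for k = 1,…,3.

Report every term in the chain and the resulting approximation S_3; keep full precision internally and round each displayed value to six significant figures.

∫_6^29 x·e^(−x/21) dx evaluates to 162.182.
Endpoint term: (f(6) + f(29))/2 = (4.50886 + 7.28883)/2 = 5.89885.
Running total after boundary: 168.080.
Order-1 term: 1/12 · (-0.0957482 − 0.536769) = -0.0527098.
Partial sum through k=1: 168.028.
Order-2 term: −1/720 · (0.000922744 − 0.00462522) = 5.14233e-06.
Partial sum through k=2: 168.028.
Order-3 term: 1/30240 · (4.67710e-06 − 1.82161e-05) = -4.47717e-10.

S_3 ≈ 168.028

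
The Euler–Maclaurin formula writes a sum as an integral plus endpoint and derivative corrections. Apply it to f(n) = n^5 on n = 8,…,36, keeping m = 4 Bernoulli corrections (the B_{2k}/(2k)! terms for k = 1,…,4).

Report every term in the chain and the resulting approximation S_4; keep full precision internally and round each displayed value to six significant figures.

The integral term ∫_8^36 x^5 dx = 3.62753e+08.
Endpoint term: (f(8) + f(36))/2 = (32768.0 + 6.04662e+07)/2 = 3.02495e+07.
Running total after boundary: 3.93003e+08.
Order-1 term: 1/12 · (8.39808e+06 − 20480.0) = 698133.
After k=1: 3.93701e+08.
Order-2 term: −1/720 · (77760.0 − 3840.00) = -102.667.
After k=2: 3.93701e+08.
Order-3 term: 1/30240 · (120.000 − 120.000) = 0.00000.
After k=3: 3.93701e+08.
Order-4 term: −1/1209600 · (0.00000 − 0.00000) = 0.00000.

S_4 ≈ 3.93701e+08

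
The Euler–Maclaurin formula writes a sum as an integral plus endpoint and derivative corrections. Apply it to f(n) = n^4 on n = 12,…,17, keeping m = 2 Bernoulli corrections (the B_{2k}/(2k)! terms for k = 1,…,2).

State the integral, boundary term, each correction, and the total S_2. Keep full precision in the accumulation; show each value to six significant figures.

S_2 ≈ 287395

∫_12^17 x^4 dx evaluates to 234205.
½[f(12) + f(17)] = ½[20736.0 + 83521.0] = 52128.5.
Running total after boundary: 286334.
Correction k=1: B_{2}/2! · (f^{(1)}(17) − f^{(1)}(12)) = 1/12 · (19652.0 − 6912.00) = 1061.67.
After k=1: 287395.
Correction k=2: B_{4}/4! · (f^{(3)}(17) − f^{(3)}(12)) = −1/720 · (408.000 − 288.000) = -0.166667.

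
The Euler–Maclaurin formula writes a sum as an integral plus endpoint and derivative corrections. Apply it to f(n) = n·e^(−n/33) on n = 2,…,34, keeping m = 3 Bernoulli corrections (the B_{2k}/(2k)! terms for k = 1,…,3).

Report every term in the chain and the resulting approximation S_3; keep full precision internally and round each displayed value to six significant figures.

∫_2^34 x·e^(−x/33) dx evaluates to 297.976.
Boundary: ½(f(2) + f(34)) = ½(1.88239 + 12.1346) = 7.00847.
So far: 304.984.
Correction k=1: B_{2}/2! · (f^{(1)}(34) − f^{(1)}(2)) = 1/12 · (-0.0108151 − 0.884152) = -0.0745806.
Running total after k=1: 304.910.
Correction k=2: B_{4}/4! · (f^{(3)}(34) − f^{(3)}(2)) = −1/720 · (0.000645530 − 0.00254044) = 2.63182e-06.
Running total after k=2: 304.910.
Correction k=3: B_{6}/6! · (f^{(5)}(34) − f^{(5)}(2)) = 1/30240 · (1.19467e-06 − 3.92010e-06) = -9.01267e-11.

S_3 ≈ 304.910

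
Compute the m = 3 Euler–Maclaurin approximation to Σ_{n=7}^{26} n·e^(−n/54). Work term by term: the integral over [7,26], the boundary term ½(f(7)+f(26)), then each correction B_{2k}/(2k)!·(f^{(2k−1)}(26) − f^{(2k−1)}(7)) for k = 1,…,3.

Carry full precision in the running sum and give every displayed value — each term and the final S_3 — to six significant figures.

∫_7^26 x·e^(−x/54) dx evaluates to 224.331.
Endpoint term: (f(7) + f(26))/2 = (6.14894 + 16.0646)/2 = 11.1067.
Integral + boundary = 235.438.
k=1: B_{2}/(2)! × [f^{(1)}(26) − f^{(1)}(7)] = 1/12 × (0.320376 − 0.764551) = -0.0370146.
Running total after k=1: 235.401.
k=2: B_{4}/(4)! × [f^{(3)}(26) − f^{(3)}(7)] = −1/720 × (0.000533646 − 0.000864675) = 4.59763e-07.
Running total after k=2: 235.401.
k=3: B_{6}/(6)! × [f^{(5)}(26) − f^{(5)}(7)] = 1/30240 × (3.28334e-07 − 5.03141e-07) = -5.78064e-12.

S_3 ≈ 235.401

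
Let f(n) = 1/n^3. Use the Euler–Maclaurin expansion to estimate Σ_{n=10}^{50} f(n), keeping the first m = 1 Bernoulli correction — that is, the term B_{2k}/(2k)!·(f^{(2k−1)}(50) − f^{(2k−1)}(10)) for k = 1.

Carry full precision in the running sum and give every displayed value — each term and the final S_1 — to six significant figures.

S_1 ≈ 0.00532896

Integral: ∫_10^50 1/x^3 dx = 0.00480000.
Boundary: ½(f(10) + f(50)) = ½(0.00100000 + 8.00000e-06) = 0.000504000.
Running total after boundary: 0.00530400.
Correction k=1: B_{2}/2! · (f^{(1)}(50) − f^{(1)}(10)) = 1/12 · (-4.80000e-07 − (-0.000300000)) = 2.49600e-05.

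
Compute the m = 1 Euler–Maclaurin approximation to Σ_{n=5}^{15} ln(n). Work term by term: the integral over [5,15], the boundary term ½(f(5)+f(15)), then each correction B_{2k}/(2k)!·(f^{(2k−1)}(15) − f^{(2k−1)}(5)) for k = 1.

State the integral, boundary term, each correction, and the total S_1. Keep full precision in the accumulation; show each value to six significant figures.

S_1 ≈ 24.7212

∫_5^15 ln(x) dx evaluates to 22.5736.
Endpoint term: (f(5) + f(15))/2 = (1.60944 + 2.70805)/2 = 2.15874.
So far: 24.7323.
Order-1 term: 1/12 · (0.0666667 − 0.200000) = -0.0111111.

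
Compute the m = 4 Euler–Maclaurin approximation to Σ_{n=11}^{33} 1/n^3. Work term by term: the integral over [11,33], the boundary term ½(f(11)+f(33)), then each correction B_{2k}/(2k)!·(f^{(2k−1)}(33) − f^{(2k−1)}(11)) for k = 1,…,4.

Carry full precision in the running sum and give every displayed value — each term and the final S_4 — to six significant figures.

∫_11^33 1/x^3 dx evaluates to 0.00367309.
Boundary: ½(f(11) + f(33)) = ½(0.000751315 + 2.78265e-05) = 0.000389571.
So far: 0.00406267.
Correction k=1: B_{2}/2! · (f^{(1)}(33) − f^{(1)}(11)) = 1/12 · (-2.52968e-06 − (-0.000204904)) = 1.68645e-05.
Partial sum through k=1: 0.00407953.
Correction k=2: B_{4}/4! · (f^{(3)}(33) − f^{(3)}(11)) = −1/720 · (-4.64588e-08 − (-3.38684e-05)) = -4.69750e-08.
Partial sum through k=2: 0.00407948.
Correction k=3: B_{6}/6! · (f^{(5)}(33) − f^{(5)}(11)) = 1/30240 · (-1.79180e-09 − (-1.17560e-05)) = 3.88697e-10.
Partial sum through k=3: 0.00407948.
Correction k=4: B_{8}/8! · (f^{(7)}(33) − f^{(7)}(11)) = −1/1209600 · (-1.18466e-10 − (-6.99530e-06)) = -5.78305e-12.

S_4 ≈ 0.00407948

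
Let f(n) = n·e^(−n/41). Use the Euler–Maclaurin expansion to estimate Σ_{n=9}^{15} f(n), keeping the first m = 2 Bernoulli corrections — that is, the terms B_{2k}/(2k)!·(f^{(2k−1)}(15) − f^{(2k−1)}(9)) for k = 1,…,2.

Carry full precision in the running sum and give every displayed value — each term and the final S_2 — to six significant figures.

∫_9^15 x·e^(−x/41) dx evaluates to 53.4508.
Boundary: ½(f(9) + f(15)) = ½(7.22619 + 10.4041) = 8.81513.
Running total after boundary: 62.2659.
Order-1 term: 1/12 · (0.439847 − 0.626662) = -0.0155679.
After k=1: 62.2503.
Order-2 term: −1/720 · (0.00108689 − 0.00132807) = 3.34975e-07.

S_2 ≈ 62.2503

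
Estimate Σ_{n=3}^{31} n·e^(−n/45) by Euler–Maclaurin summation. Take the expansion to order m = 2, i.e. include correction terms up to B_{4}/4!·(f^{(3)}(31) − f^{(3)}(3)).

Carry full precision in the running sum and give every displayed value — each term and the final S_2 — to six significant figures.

Integral: ∫_3^31 x·e^(−x/45) dx = 303.398.
½[f(3) + f(31)] = ½[2.80652 + 15.5661] = 9.18633.
Integral + boundary = 312.584.
k=1: B_{2}/(2)! × [f^{(1)}(31) − f^{(1)}(3)] = 1/12 × (0.156219 − 0.873140) = -0.0597434.
Running total after k=1: 312.524.
k=2: B_{4}/(4)! × [f^{(3)}(31) − f^{(3)}(3)] = −1/720 × (0.000573080 − 0.00135514) = 1.08619e-06.

S_2 ≈ 312.524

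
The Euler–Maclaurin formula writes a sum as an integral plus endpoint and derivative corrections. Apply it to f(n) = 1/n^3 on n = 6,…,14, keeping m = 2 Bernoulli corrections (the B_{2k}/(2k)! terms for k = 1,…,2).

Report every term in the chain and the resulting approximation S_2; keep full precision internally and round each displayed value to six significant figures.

The integral term ∫_6^14 1/x^3 dx = 0.0113379.
Boundary: ½(f(6) + f(14)) = ½(0.00462963 + 0.000364431) = 0.00249703.
So far: 0.0138349.
k=1: B_{2}/(2)! × [f^{(1)}(14) − f^{(1)}(6)] = 1/12 × (-7.80925e-05 − (-0.00231481)) = 0.000186394.
Running total after k=1: 0.0140213.
k=2: B_{4}/(4)! × [f^{(3)}(14) − f^{(3)}(6)] = −1/720 × (-7.96862e-06 − (-0.00128601)) = -1.77506e-06.

S_2 ≈ 0.0140195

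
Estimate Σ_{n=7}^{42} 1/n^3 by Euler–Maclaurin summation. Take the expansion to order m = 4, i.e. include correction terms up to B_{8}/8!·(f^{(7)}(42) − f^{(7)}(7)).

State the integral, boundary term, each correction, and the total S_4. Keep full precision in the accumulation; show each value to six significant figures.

Integral: ∫_7^42 1/x^3 dx = 0.00992063.
Endpoint term: (f(7) + f(42))/2 = (0.00291545 + 1.34975e-05)/2 = 0.00146447.
Integral + boundary = 0.0113851.
k=1: B_{2}/(2)! × [f^{(1)}(42) − f^{(1)}(7)] = 1/12 × (-9.64104e-07 − (-0.00124948)) = 0.000104043.
Partial sum through k=1: 0.0114892.
k=2: B_{4}/(4)! × [f^{(3)}(42) − f^{(3)}(7)] = −1/720 × (-1.09309e-08 − (-0.000509992)) = -7.08306e-07.
Partial sum through k=2: 0.0114884.
k=3: B_{6}/(6)! × [f^{(5)}(42) − f^{(5)}(7)] = 1/30240 × (-2.60259e-10 − (-0.000437136)) = 1.44555e-08.
Partial sum through k=3: 0.0114885.
k=4: B_{8}/(8)! × [f^{(7)}(42) − f^{(7)}(7)] = −1/1209600 × (-1.06228e-11 − (-0.000642322)) = -5.31020e-10.

S_4 ≈ 0.0114885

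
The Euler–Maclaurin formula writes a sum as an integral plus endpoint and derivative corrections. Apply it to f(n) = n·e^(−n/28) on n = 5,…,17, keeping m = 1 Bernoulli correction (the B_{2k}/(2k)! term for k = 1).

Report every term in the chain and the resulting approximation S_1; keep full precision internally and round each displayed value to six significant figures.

The integral term ∫_5^17 x·e^(−x/28) dx = 86.3121.
Endpoint term: (f(5) + f(17))/2 = (4.18232 + 9.26339)/2 = 6.72286.
Running total after boundary: 93.0349.
Correction k=1: B_{2}/2! · (f^{(1)}(17) − f^{(1)}(5)) = 1/12 · (0.214070 − 0.687096) = -0.0394188.

S_1 ≈ 92.9955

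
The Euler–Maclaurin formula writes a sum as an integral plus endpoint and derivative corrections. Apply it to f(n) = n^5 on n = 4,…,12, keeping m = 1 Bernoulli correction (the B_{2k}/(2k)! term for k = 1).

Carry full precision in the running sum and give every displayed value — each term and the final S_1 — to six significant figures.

S_1 ≈ 630443

Integral: ∫_4^12 x^5 dx = 496981.
Boundary: ½(f(4) + f(12)) = ½(1024.00 + 248832) = 124928.
Integral + boundary = 621909.
k=1: B_{2}/(2)! × [f^{(1)}(12) − f^{(1)}(4)] = 1/12 × (103680 − 1280.00) = 8533.33.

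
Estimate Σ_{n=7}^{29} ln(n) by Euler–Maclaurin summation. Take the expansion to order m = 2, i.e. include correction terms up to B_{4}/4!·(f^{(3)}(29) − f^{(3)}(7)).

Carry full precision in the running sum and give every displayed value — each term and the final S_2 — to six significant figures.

Integral: ∫_7^29 ln(x) dx = 62.0302.
Endpoint term: (f(7) + f(29))/2 = (1.94591 + 3.36730)/2 = 2.65660.
So far: 64.6868.
k=1: B_{2}/(2)! × [f^{(1)}(29) − f^{(1)}(7)] = 1/12 × (0.0344828 − 0.142857) = -0.00903120.
After k=1: 64.6778.
k=2: B_{4}/(4)! × [f^{(3)}(29) − f^{(3)}(7)] = −1/720 × (8.20042e-05 − 0.00583090) = 7.98458e-06.

S_2 ≈ 64.6778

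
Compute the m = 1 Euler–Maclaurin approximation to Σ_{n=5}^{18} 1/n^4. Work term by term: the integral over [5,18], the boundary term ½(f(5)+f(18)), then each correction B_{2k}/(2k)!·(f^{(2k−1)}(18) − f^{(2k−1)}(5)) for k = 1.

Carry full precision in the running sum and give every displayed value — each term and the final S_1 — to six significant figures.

The integral term ∫_5^18 1/x^4 dx = 0.00260951.
Endpoint term: (f(5) + f(18))/2 = (0.00160000 + 9.52599e-06)/2 = 0.000804763.
Integral + boundary = 0.00341427.
k=1: B_{2}/(2)! × [f^{(1)}(18) − f^{(1)}(5)] = 1/12 × (-2.11689e-06 − (-0.00128000)) = 0.000106490.

S_1 ≈ 0.00352076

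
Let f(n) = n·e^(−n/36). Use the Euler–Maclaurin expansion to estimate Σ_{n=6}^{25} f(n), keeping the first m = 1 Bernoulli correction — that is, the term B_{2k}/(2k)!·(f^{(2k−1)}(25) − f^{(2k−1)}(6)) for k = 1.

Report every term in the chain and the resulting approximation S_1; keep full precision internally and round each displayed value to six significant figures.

S_1 ≈ 192.039

The integral term ∫_6^25 x·e^(−x/36) dx = 183.304.
Endpoint term: (f(6) + f(25))/2 = (5.07889 + 12.4838)/2 = 8.78134.
So far: 192.085.
k=1: B_{2}/(2)! × [f^{(1)}(25) − f^{(1)}(6)] = 1/12 × (0.152580 − 0.705401) = -0.0460685.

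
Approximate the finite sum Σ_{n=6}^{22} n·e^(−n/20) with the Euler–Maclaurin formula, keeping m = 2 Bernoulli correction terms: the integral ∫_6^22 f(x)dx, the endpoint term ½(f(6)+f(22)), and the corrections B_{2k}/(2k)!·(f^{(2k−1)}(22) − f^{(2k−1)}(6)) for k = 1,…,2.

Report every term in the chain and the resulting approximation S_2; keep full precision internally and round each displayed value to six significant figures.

∫_6^22 x·e^(−x/20) dx evaluates to 105.614.
½[f(6) + f(22)] = ½[4.44491 + 7.32316] = 5.88404.
So far: 111.498.
Correction k=1: B_{2}/2! · (f^{(1)}(22) − f^{(1)}(6)) = 1/12 · (-0.0332871 − 0.518573) = -0.0459883.
Running total after k=1: 111.452.
Correction k=2: B_{4}/4! · (f^{(3)}(22) − f^{(3)}(6)) = −1/720 · (0.00158114 − 0.00500052) = 4.74915e-06.

S_2 ≈ 111.452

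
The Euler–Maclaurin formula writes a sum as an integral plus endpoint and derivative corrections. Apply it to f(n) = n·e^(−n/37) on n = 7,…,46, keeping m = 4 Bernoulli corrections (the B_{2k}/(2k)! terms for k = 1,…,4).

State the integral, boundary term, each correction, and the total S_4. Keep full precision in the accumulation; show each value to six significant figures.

∫_7^46 x·e^(−x/37) dx evaluates to 461.560.
Endpoint term: (f(7) + f(46))/2 = (5.79341 + 13.2686)/2 = 9.53099.
Integral + boundary = 471.091.
k=1: B_{2}/(2)! × [f^{(1)}(46) − f^{(1)}(7)] = 1/12 × (-0.0701628 − 0.671051) = -0.0617678.
Partial sum through k=1: 471.029.
k=2: B_{4}/(4)! × [f^{(3)}(46) − f^{(3)}(7)] = −1/720 × (0.000370147 − 0.00169928) = 1.84601e-06.
Partial sum through k=2: 471.029.
k=3: B_{6}/(6)! × [f^{(5)}(46) − f^{(5)}(7)] = 1/30240 × (5.78193e-07 − 2.12446e-06) = -5.11330e-11.
Partial sum through k=3: 471.029.
k=4: B_{8}/(8)! × [f^{(7)}(46) − f^{(7)}(7)] = −1/1209600 × (6.47193e-10 − 2.19697e-09) = 1.28123e-15.

S_4 ≈ 471.029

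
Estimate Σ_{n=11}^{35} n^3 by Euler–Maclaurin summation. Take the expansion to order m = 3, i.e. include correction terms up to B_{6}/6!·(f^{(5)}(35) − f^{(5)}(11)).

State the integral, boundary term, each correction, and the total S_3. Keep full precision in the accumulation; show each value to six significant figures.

The integral term ∫_11^35 x^3 dx = 371496.
Boundary: ½(f(11) + f(35)) = ½(1331.00 + 42875.0) = 22103.0.
Integral + boundary = 393599.
Correction k=1: B_{2}/2! · (f^{(1)}(35) − f^{(1)}(11)) = 1/12 · (3675.00 − 363.000) = 276.000.
Running total after k=1: 393875.
Correction k=2: B_{4}/4! · (f^{(3)}(35) − f^{(3)}(11)) = −1/720 · (6.00000 − 6.00000) = 0.00000.
Running total after k=2: 393875.
Correction k=3: B_{6}/6! · (f^{(5)}(35) − f^{(5)}(11)) = 1/30240 · (0.00000 − 0.00000) = 0.00000.

S_3 ≈ 393875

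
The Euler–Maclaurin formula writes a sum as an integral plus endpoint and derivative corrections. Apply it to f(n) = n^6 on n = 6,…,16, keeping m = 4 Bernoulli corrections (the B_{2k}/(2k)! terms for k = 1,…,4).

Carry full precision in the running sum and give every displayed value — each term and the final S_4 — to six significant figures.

The integral term ∫_6^16 x^6 dx = 3.83079e+07.
Boundary: ½(f(6) + f(16)) = ½(46656.0 + 1.67772e+07) = 8.41194e+06.
Integral + boundary = 4.67199e+07.
k=1: B_{2}/(2)! × [f^{(1)}(16) − f^{(1)}(6)] = 1/12 × (6.29146e+06 − 46656.0) = 520400.
Running total after k=1: 4.72403e+07.
k=2: B_{4}/(4)! × [f^{(3)}(16) − f^{(3)}(6)] = −1/720 × (491520 − 25920.0) = -646.667.
Running total after k=2: 4.72396e+07.
k=3: B_{6}/(6)! × [f^{(5)}(16) − f^{(5)}(6)] = 1/30240 × (11520.0 − 4320.00) = 0.238095.
Running total after k=3: 4.72396e+07.
k=4: B_{8}/(8)! × [f^{(7)}(16) − f^{(7)}(6)] = −1/1209600 × (0.00000 − 0.00000) = 0.00000.

S_4 ≈ 4.72396e+07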